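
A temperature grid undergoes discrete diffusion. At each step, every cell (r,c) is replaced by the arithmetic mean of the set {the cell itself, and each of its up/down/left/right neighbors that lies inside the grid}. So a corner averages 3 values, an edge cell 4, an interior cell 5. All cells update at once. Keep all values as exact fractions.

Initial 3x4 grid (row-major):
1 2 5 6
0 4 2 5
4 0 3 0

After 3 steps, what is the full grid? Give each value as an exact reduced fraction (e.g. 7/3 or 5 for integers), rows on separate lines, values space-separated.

After step 1:
  1 3 15/4 16/3
  9/4 8/5 19/5 13/4
  4/3 11/4 5/4 8/3
After step 2:
  25/12 187/80 953/240 37/9
  371/240 67/25 273/100 301/80
  19/9 26/15 157/60 43/18
After step 3:
  179/90 6643/2400 23669/7200 533/135
  30313/14400 827/375 394/125 5197/1600
  3881/2160 8227/3600 4261/1800 6313/2160

Answer: 179/90 6643/2400 23669/7200 533/135
30313/14400 827/375 394/125 5197/1600
3881/2160 8227/3600 4261/1800 6313/2160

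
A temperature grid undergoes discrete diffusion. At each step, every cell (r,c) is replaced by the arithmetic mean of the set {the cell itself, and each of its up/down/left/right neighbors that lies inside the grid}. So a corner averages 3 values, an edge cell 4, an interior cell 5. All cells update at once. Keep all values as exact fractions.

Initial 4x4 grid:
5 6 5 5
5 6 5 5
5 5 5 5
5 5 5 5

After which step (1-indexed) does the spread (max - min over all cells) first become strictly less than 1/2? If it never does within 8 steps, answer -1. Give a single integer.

Answer: 2

Derivation:
Step 1: max=11/2, min=5, spread=1/2
Step 2: max=1289/240, min=5, spread=89/240
  -> spread < 1/2 first at step 2
Step 3: max=719/135, min=5, spread=44/135
Step 4: max=85877/16200, min=3013/600, spread=2263/8100
Step 5: max=102473/19440, min=30209/6000, spread=7181/30375
Step 6: max=38271337/7290000, min=681851/135000, spread=1451383/7290000
Step 7: max=1143874183/218700000, min=4100927/810000, spread=36623893/218700000
Step 8: max=34217676001/6561000000, min=205518379/40500000, spread=923698603/6561000000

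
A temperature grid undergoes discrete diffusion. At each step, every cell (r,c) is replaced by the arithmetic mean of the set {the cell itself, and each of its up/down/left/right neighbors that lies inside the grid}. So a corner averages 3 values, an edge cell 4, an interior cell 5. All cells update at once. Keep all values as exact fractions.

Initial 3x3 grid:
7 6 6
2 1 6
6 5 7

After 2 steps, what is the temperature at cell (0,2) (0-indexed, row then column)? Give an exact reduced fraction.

Step 1: cell (0,2) = 6
Step 2: cell (0,2) = 16/3
Full grid after step 2:
  14/3 5 16/3
  13/3 91/20 21/4
  157/36 229/48 21/4

Answer: 16/3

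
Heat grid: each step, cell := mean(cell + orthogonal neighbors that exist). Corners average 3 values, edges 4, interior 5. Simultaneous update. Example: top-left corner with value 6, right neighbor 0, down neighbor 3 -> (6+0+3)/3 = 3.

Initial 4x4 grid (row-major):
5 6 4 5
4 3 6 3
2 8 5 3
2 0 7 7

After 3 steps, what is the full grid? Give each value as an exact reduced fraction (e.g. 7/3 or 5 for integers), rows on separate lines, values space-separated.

Answer: 3323/720 10859/2400 3801/800 529/120
4847/1200 9337/2000 4503/1000 11263/2400
13849/3600 12007/3000 29197/6000 33901/7200
3523/1080 3691/900 2041/450 10903/2160

Derivation:
After step 1:
  5 9/2 21/4 4
  7/2 27/5 21/5 17/4
  4 18/5 29/5 9/2
  4/3 17/4 19/4 17/3
After step 2:
  13/3 403/80 359/80 9/2
  179/40 106/25 249/50 339/80
  373/120 461/100 457/100 1213/240
  115/36 209/60 307/60 179/36
After step 3:
  3323/720 10859/2400 3801/800 529/120
  4847/1200 9337/2000 4503/1000 11263/2400
  13849/3600 12007/3000 29197/6000 33901/7200
  3523/1080 3691/900 2041/450 10903/2160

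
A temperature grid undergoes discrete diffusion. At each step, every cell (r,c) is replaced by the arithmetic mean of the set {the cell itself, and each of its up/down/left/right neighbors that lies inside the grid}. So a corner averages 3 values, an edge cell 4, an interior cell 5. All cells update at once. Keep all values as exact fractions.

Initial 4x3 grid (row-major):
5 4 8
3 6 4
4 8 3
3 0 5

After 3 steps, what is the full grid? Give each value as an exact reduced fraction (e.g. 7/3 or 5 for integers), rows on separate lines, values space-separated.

After step 1:
  4 23/4 16/3
  9/2 5 21/4
  9/2 21/5 5
  7/3 4 8/3
After step 2:
  19/4 241/48 49/9
  9/2 247/50 247/48
  233/60 227/50 1027/240
  65/18 33/10 35/9
After step 3:
  685/144 72559/14400 281/54
  2711/600 1811/375 35657/7200
  14881/3600 8377/2000 32137/7200
  1943/540 767/200 8257/2160

Answer: 685/144 72559/14400 281/54
2711/600 1811/375 35657/7200
14881/3600 8377/2000 32137/7200
1943/540 767/200 8257/2160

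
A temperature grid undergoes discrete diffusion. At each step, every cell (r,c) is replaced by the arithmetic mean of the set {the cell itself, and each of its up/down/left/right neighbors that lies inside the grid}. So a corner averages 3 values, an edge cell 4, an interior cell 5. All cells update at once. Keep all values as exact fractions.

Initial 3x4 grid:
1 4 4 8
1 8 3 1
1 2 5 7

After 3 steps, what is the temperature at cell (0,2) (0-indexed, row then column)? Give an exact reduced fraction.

Step 1: cell (0,2) = 19/4
Step 2: cell (0,2) = 263/60
Step 3: cell (0,2) = 15259/3600
Full grid after step 3:
  2177/720 2219/600 15259/3600 9647/2160
  42751/14400 5231/1500 1579/375 63971/14400
  757/270 25103/7200 29243/7200 587/135

Answer: 15259/3600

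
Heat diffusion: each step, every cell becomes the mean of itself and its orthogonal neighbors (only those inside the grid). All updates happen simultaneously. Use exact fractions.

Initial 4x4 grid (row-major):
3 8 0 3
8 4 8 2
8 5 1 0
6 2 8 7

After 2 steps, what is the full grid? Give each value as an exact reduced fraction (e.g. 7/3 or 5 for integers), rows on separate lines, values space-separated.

After step 1:
  19/3 15/4 19/4 5/3
  23/4 33/5 3 13/4
  27/4 4 22/5 5/2
  16/3 21/4 9/2 5
After step 2:
  95/18 643/120 79/24 29/9
  763/120 231/50 22/5 125/48
  131/24 27/5 92/25 303/80
  52/9 229/48 383/80 4

Answer: 95/18 643/120 79/24 29/9
763/120 231/50 22/5 125/48
131/24 27/5 92/25 303/80
52/9 229/48 383/80 4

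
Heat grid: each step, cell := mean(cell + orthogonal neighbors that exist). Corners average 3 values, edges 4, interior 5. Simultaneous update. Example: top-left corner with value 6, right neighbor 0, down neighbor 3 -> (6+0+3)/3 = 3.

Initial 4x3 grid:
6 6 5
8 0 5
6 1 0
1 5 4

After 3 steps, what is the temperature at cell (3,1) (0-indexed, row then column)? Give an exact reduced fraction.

Step 1: cell (3,1) = 11/4
Step 2: cell (3,1) = 243/80
Step 3: cell (3,1) = 15001/4800
Full grid after step 3:
  2201/432 21631/4800 1825/432
  3983/900 8129/2000 12457/3600
  387/100 6499/2000 3619/1200
  2513/720 15001/4800 671/240

Answer: 15001/4800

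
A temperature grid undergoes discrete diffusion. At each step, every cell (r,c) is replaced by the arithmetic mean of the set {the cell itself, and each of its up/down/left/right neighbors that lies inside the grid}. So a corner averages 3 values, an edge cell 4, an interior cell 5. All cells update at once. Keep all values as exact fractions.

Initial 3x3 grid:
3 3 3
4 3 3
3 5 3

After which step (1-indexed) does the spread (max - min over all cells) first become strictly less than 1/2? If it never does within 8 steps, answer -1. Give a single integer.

Step 1: max=4, min=3, spread=1
Step 2: max=443/120, min=3, spread=83/120
Step 3: max=2597/720, min=2857/900, spread=173/400
  -> spread < 1/2 first at step 3
Step 4: max=151039/43200, min=5761/1800, spread=511/1728
Step 5: max=9005933/2592000, min=78401/24000, spread=4309/20736
Step 6: max=533943751/155520000, min=10651237/3240000, spread=36295/248832
Step 7: max=31878770597/9331200000, min=2576935831/777600000, spread=305773/2985984
Step 8: max=1902930670159/559872000000, min=25870575497/7776000000, spread=2575951/35831808

Answer: 3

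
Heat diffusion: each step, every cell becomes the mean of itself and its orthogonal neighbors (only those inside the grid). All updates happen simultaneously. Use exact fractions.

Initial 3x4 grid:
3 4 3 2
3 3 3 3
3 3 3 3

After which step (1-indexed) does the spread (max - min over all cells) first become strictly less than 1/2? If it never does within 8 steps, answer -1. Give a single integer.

Step 1: max=10/3, min=8/3, spread=2/3
Step 2: max=767/240, min=101/36, spread=281/720
  -> spread < 1/2 first at step 2
Step 3: max=6857/2160, min=311/108, spread=637/2160
Step 4: max=202907/64800, min=2522341/864000, spread=549257/2592000
Step 5: max=6047609/1944000, min=152474879/51840000, spread=26384083/155520000
Step 6: max=180298583/58320000, min=9192148861/3110400000, spread=1271326697/9331200000
Step 7: max=1346621459/437400000, min=553844712599/186624000000, spread=62141329723/559872000000
Step 8: max=322045398199/104976000000, min=33332513987941/11197440000000, spread=3056985459857/33592320000000

Answer: 2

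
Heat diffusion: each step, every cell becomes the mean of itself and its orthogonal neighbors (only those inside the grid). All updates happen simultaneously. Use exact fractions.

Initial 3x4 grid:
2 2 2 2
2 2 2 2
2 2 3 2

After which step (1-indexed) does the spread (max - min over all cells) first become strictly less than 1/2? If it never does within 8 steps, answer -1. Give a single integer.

Step 1: max=7/3, min=2, spread=1/3
  -> spread < 1/2 first at step 1
Step 2: max=271/120, min=2, spread=31/120
Step 3: max=2371/1080, min=2, spread=211/1080
Step 4: max=232897/108000, min=3647/1800, spread=14077/108000
Step 5: max=2084407/972000, min=219683/108000, spread=5363/48600
Step 6: max=62060809/29160000, min=122869/60000, spread=93859/1166400
Step 7: max=3709474481/1749600000, min=199736467/97200000, spread=4568723/69984000
Step 8: max=221732435629/104976000000, min=6013618889/2916000000, spread=8387449/167961600

Answer: 1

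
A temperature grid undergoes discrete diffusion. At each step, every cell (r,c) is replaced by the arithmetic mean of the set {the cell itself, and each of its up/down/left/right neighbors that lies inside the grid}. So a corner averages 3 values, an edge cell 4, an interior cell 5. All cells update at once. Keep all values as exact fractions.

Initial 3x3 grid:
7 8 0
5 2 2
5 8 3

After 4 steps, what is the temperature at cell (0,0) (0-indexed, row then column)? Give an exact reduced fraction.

Step 1: cell (0,0) = 20/3
Step 2: cell (0,0) = 47/9
Step 3: cell (0,0) = 563/108
Step 4: cell (0,0) = 7831/1620
Full grid after step 4:
  7831/1620 258629/57600 3163/810
  865037/172800 314969/72000 693437/172800
  42077/8640 394331/86400 103751/25920

Answer: 7831/1620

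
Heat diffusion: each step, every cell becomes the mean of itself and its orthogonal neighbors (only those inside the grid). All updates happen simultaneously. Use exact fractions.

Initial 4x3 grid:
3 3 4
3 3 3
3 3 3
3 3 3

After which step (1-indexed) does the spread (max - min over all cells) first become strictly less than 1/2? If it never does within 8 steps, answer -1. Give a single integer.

Step 1: max=10/3, min=3, spread=1/3
  -> spread < 1/2 first at step 1
Step 2: max=59/18, min=3, spread=5/18
Step 3: max=689/216, min=3, spread=41/216
Step 4: max=81977/25920, min=3, spread=4217/25920
Step 5: max=4874749/1555200, min=21679/7200, spread=38417/311040
Step 6: max=291136211/93312000, min=434597/144000, spread=1903471/18662400
Step 7: max=17397149089/5598720000, min=13075759/4320000, spread=18038617/223948800
Step 8: max=1041037782851/335923200000, min=1179326759/388800000, spread=883978523/13436928000

Answer: 1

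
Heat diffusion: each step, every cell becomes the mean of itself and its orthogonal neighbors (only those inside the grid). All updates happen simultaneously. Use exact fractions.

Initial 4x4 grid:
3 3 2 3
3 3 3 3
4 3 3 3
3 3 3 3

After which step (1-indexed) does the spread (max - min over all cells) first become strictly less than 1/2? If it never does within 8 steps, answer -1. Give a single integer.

Answer: 3

Derivation:
Step 1: max=10/3, min=8/3, spread=2/3
Step 2: max=391/120, min=329/120, spread=31/60
Step 3: max=3451/1080, min=3029/1080, spread=211/540
  -> spread < 1/2 first at step 3
Step 4: max=102241/32400, min=92159/32400, spread=5041/16200
Step 5: max=3046111/972000, min=2785889/972000, spread=130111/486000
Step 6: max=90735781/29160000, min=84224219/29160000, spread=3255781/14580000
Step 7: max=2706760351/874800000, min=2542039649/874800000, spread=82360351/437400000
Step 8: max=80806577821/26244000000, min=76657422179/26244000000, spread=2074577821/13122000000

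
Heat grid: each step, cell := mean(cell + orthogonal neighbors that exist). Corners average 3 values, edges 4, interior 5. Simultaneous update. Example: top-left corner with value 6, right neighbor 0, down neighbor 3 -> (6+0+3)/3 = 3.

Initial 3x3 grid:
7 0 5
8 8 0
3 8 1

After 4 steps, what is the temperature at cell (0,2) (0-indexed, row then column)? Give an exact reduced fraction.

Step 1: cell (0,2) = 5/3
Step 2: cell (0,2) = 61/18
Step 3: cell (0,2) = 3869/1080
Step 4: cell (0,2) = 257683/64800
Full grid after step 4:
  12079/2400 956743/216000 257683/64800
  2227111/432000 34943/7500 1721861/432000
  342533/64800 1017743/216000 91361/21600

Answer: 257683/64800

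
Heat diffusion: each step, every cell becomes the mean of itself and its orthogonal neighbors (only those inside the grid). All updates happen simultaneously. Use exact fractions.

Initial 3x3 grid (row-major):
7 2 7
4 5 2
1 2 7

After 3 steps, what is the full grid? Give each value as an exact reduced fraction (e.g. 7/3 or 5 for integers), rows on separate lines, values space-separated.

Answer: 875/216 4247/960 913/216
11401/2880 757/200 12341/2880
91/27 3637/960 407/108

Derivation:
After step 1:
  13/3 21/4 11/3
  17/4 3 21/4
  7/3 15/4 11/3
After step 2:
  83/18 65/16 85/18
  167/48 43/10 187/48
  31/9 51/16 38/9
After step 3:
  875/216 4247/960 913/216
  11401/2880 757/200 12341/2880
  91/27 3637/960 407/108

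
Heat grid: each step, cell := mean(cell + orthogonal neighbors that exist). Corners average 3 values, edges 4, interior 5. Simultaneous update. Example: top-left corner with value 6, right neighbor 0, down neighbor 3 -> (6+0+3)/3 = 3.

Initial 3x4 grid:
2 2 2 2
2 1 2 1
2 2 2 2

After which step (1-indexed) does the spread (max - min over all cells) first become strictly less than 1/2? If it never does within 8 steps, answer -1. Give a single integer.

Step 1: max=2, min=8/5, spread=2/5
  -> spread < 1/2 first at step 1
Step 2: max=151/80, min=401/240, spread=13/60
Step 3: max=673/360, min=1883/1080, spread=17/135
Step 4: max=533119/288000, min=1514777/864000, spread=4229/43200
Step 5: max=4765229/2592000, min=13767307/7776000, spread=26419/388800
Step 6: max=1900039159/1036800000, min=5523047777/3110400000, spread=1770697/31104000
Step 7: max=17035738769/9331200000, min=49912899607/27993600000, spread=11943167/279936000
Step 8: max=6803426304079/3732480000000, min=19997306721737/11197440000000, spread=825944381/22394880000

Answer: 1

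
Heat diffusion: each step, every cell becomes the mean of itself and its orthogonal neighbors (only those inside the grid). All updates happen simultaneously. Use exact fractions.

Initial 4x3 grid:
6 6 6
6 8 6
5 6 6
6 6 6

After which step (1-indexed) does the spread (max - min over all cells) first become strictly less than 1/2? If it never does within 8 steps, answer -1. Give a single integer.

Step 1: max=13/2, min=17/3, spread=5/6
Step 2: max=637/100, min=209/36, spread=127/225
Step 3: max=15107/2400, min=3193/540, spread=8243/21600
  -> spread < 1/2 first at step 3
Step 4: max=135587/21600, min=96439/16200, spread=4201/12960
Step 5: max=8089903/1296000, min=5833811/972000, spread=186893/777600
Step 6: max=484376117/77760000, min=351344269/58320000, spread=1910051/9331200
Step 7: max=28968828703/4665600000, min=21163623971/3499200000, spread=90079609/559872000
Step 8: max=1734556663277/279936000000, min=1272909658489/209952000000, spread=896250847/6718464000

Answer: 3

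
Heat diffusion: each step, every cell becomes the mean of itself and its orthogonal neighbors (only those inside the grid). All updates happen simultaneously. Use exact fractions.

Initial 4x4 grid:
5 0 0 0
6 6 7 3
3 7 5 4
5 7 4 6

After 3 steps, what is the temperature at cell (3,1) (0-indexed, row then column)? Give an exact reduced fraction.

Step 1: cell (3,1) = 23/4
Step 2: cell (3,1) = 437/80
Step 3: cell (3,1) = 4313/800
Full grid after step 3:
  8587/2160 1271/360 593/200 937/360
  1321/288 5309/1200 773/200 1391/400
  4153/800 5141/1000 29203/6000 15971/3600
  1921/360 4313/800 37297/7200 10609/2160

Answer: 4313/800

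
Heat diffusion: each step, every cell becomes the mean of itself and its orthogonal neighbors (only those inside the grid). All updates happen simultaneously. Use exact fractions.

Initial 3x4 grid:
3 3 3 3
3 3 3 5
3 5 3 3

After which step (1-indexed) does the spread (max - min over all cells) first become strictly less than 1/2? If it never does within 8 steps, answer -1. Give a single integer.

Step 1: max=11/3, min=3, spread=2/3
Step 2: max=427/120, min=3, spread=67/120
Step 3: max=3827/1080, min=281/90, spread=91/216
  -> spread < 1/2 first at step 3
Step 4: max=226723/64800, min=8557/2700, spread=4271/12960
Step 5: max=13492997/3888000, min=19289/6000, spread=39749/155520
Step 6: max=803738023/233280000, min=3941419/1215000, spread=1879423/9331200
Step 7: max=47948311157/13996800000, min=952679959/291600000, spread=3551477/22394880
Step 8: max=2863779076063/839808000000, min=4788151213/1458000000, spread=846431819/6718464000

Answer: 3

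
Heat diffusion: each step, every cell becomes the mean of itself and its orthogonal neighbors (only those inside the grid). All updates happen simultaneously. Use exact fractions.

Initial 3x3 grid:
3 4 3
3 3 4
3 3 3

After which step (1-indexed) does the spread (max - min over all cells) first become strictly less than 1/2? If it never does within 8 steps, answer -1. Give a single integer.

Answer: 2

Derivation:
Step 1: max=11/3, min=3, spread=2/3
Step 2: max=273/80, min=3, spread=33/80
  -> spread < 1/2 first at step 2
Step 3: max=3677/1080, min=281/90, spread=61/216
Step 4: max=215839/64800, min=8461/2700, spread=511/2592
Step 5: max=12893933/3888000, min=114401/36000, spread=4309/31104
Step 6: max=767223751/233280000, min=15511237/4860000, spread=36295/373248
Step 7: max=45875570597/13996800000, min=3743335831/1166400000, spread=305773/4478976
Step 8: max=2742738670159/839808000000, min=37534575497/11664000000, spread=2575951/53747712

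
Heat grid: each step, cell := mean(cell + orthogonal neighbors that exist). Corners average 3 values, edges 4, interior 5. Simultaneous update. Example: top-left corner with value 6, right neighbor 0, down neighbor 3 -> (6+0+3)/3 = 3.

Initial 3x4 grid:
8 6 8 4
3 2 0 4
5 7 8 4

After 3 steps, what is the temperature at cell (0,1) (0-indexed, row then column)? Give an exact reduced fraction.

Step 1: cell (0,1) = 6
Step 2: cell (0,1) = 593/120
Step 3: cell (0,1) = 1817/360
Full grid after step 3:
  676/135 1817/360 3299/720 4987/1080
  7157/1440 5567/1200 5621/1200 3097/720
  3457/720 2341/480 6523/1440 9989/2160

Answer: 1817/360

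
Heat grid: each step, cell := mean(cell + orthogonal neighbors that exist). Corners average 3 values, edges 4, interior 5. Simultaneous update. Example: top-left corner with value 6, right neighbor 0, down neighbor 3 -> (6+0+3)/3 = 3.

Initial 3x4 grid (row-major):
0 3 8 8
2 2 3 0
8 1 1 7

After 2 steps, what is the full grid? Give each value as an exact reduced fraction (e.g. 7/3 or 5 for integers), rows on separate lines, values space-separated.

Answer: 95/36 757/240 1013/240 46/9
79/30 57/20 18/5 153/40
29/9 89/30 43/15 61/18

Derivation:
After step 1:
  5/3 13/4 11/2 16/3
  3 11/5 14/5 9/2
  11/3 3 3 8/3
After step 2:
  95/36 757/240 1013/240 46/9
  79/30 57/20 18/5 153/40
  29/9 89/30 43/15 61/18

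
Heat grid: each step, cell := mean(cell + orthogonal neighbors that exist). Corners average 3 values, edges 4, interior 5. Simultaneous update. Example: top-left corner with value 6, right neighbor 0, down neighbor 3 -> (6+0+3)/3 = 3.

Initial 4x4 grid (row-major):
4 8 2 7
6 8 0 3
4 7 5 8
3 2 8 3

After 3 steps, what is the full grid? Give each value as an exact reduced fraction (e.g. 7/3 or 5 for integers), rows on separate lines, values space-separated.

After step 1:
  6 11/2 17/4 4
  11/2 29/5 18/5 9/2
  5 26/5 28/5 19/4
  3 5 9/2 19/3
After step 2:
  17/3 431/80 347/80 17/4
  223/40 128/25 19/4 337/80
  187/40 133/25 473/100 1271/240
  13/3 177/40 643/120 187/36
After step 3:
  3991/720 12307/2400 749/160 64/15
  6311/1200 10461/2000 463/100 2221/480
  5971/1200 2427/500 6109/1200 34979/7200
  403/90 5831/1200 17737/3600 11411/2160

Answer: 3991/720 12307/2400 749/160 64/15
6311/1200 10461/2000 463/100 2221/480
5971/1200 2427/500 6109/1200 34979/7200
403/90 5831/1200 17737/3600 11411/2160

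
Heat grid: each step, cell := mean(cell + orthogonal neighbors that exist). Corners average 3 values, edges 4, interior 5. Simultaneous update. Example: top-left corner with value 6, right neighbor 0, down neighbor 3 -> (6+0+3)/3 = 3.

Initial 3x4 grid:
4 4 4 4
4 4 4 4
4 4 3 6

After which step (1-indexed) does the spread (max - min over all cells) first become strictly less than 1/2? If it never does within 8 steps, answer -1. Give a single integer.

Step 1: max=9/2, min=15/4, spread=3/4
Step 2: max=157/36, min=391/100, spread=203/450
  -> spread < 1/2 first at step 2
Step 3: max=30233/7200, min=1187/300, spread=349/1440
Step 4: max=270203/64800, min=21409/5400, spread=2659/12960
Step 5: max=16036117/3888000, min=536839/135000, spread=2875769/19440000
Step 6: max=959194583/233280000, min=1435771/360000, spread=1152599/9331200
Step 7: max=57309949597/13996800000, min=3884321393/972000000, spread=6878607689/69984000000
Step 8: max=3431329429223/839808000000, min=91220957/22781250, spread=548480563/6718464000

Answer: 2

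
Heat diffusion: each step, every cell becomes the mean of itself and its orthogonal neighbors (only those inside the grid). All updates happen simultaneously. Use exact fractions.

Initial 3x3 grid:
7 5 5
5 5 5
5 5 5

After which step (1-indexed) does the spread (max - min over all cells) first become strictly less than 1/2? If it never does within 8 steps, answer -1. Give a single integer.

Step 1: max=17/3, min=5, spread=2/3
Step 2: max=50/9, min=5, spread=5/9
Step 3: max=581/108, min=5, spread=41/108
  -> spread < 1/2 first at step 3
Step 4: max=34531/6480, min=911/180, spread=347/1296
Step 5: max=2050937/388800, min=9157/1800, spread=2921/15552
Step 6: max=122468539/23328000, min=1105483/216000, spread=24611/186624
Step 7: max=7317122033/1399680000, min=24956741/4860000, spread=207329/2239488
Step 8: max=437933952451/83980800000, min=1334801599/259200000, spread=1746635/26873856

Answer: 3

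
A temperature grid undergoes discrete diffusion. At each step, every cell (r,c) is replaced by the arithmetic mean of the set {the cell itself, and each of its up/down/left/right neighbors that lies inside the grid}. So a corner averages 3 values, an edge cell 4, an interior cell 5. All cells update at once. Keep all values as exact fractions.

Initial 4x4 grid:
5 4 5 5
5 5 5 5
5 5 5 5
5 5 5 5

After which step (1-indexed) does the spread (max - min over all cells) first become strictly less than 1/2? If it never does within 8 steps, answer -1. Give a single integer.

Step 1: max=5, min=14/3, spread=1/3
  -> spread < 1/2 first at step 1
Step 2: max=5, min=569/120, spread=31/120
Step 3: max=5, min=5189/1080, spread=211/1080
Step 4: max=5, min=523157/108000, spread=16843/108000
Step 5: max=44921/9000, min=4721357/972000, spread=130111/972000
Step 6: max=2692841/540000, min=142157633/29160000, spread=3255781/29160000
Step 7: max=2688893/540000, min=4273646309/874800000, spread=82360351/874800000
Step 8: max=483493559/97200000, min=128468683109/26244000000, spread=2074577821/26244000000

Answer: 1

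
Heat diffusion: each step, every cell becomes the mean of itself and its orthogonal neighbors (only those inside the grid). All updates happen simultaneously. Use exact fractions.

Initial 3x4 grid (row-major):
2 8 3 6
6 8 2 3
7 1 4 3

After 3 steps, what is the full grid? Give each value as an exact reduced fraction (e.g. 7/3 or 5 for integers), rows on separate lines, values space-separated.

Answer: 2263/432 721/144 1057/240 295/72
997/192 1881/400 313/75 5347/1440
2105/432 653/144 2711/720 379/108

Derivation:
After step 1:
  16/3 21/4 19/4 4
  23/4 5 4 7/2
  14/3 5 5/2 10/3
After step 2:
  49/9 61/12 9/2 49/12
  83/16 5 79/20 89/24
  185/36 103/24 89/24 28/9
After step 3:
  2263/432 721/144 1057/240 295/72
  997/192 1881/400 313/75 5347/1440
  2105/432 653/144 2711/720 379/108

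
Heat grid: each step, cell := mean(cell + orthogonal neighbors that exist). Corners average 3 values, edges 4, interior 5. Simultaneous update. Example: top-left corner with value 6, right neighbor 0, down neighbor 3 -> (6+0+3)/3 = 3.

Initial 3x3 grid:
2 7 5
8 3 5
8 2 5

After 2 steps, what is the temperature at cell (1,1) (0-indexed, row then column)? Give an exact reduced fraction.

Step 1: cell (1,1) = 5
Step 2: cell (1,1) = 47/10
Full grid after step 2:
  91/18 247/48 173/36
  263/48 47/10 115/24
  21/4 39/8 13/3

Answer: 47/10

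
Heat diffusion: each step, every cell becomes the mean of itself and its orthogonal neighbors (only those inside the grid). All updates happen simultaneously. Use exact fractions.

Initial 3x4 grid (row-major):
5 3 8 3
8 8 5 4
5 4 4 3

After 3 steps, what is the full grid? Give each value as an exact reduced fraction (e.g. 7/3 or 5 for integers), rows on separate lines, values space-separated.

Answer: 12341/2160 40649/7200 12053/2400 1733/360
4671/800 5387/1000 30277/6000 63503/14400
12031/2160 38599/7200 33109/7200 2347/540

Derivation:
After step 1:
  16/3 6 19/4 5
  13/2 28/5 29/5 15/4
  17/3 21/4 4 11/3
After step 2:
  107/18 1301/240 431/80 9/2
  231/40 583/100 239/50 1093/240
  209/36 1231/240 1123/240 137/36
After step 3:
  12341/2160 40649/7200 12053/2400 1733/360
  4671/800 5387/1000 30277/6000 63503/14400
  12031/2160 38599/7200 33109/7200 2347/540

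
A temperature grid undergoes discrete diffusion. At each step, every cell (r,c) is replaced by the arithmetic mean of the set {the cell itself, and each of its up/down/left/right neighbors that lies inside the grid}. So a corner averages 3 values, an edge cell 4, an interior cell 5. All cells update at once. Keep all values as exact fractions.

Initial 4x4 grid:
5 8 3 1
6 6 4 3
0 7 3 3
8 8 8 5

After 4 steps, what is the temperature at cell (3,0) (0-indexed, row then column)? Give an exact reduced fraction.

Answer: 14879/2592

Derivation:
Step 1: cell (3,0) = 16/3
Step 2: cell (3,0) = 55/9
Step 3: cell (3,0) = 12233/2160
Step 4: cell (3,0) = 14879/2592
Full grid after step 4:
  83987/16200 534469/108000 449317/108000 48373/12960
  578569/108000 222551/45000 800387/180000 830369/216000
  584797/108000 972077/180000 215969/45000 965561/216000
  14879/2592 1202579/216000 1155011/216000 78989/16200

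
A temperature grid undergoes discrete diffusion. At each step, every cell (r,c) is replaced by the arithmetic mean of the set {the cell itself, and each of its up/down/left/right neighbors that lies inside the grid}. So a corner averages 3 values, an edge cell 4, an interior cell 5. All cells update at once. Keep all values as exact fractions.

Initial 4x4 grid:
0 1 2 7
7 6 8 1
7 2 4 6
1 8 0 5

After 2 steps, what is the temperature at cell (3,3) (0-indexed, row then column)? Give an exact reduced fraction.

Step 1: cell (3,3) = 11/3
Step 2: cell (3,3) = 143/36
Full grid after step 2:
  119/36 853/240 857/240 40/9
  1003/240 433/100 23/5 511/120
  1199/240 106/25 437/100 103/24
  37/9 133/30 11/3 143/36

Answer: 143/36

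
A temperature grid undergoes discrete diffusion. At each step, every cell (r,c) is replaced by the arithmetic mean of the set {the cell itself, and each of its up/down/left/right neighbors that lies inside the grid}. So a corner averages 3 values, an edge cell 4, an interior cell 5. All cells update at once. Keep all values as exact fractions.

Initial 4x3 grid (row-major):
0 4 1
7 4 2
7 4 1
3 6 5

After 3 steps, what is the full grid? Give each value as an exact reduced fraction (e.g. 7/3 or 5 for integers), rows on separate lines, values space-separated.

After step 1:
  11/3 9/4 7/3
  9/2 21/5 2
  21/4 22/5 3
  16/3 9/2 4
After step 2:
  125/36 249/80 79/36
  1057/240 347/100 173/60
  1169/240 427/100 67/20
  181/36 547/120 23/6
After step 3:
  989/270 14699/4800 5897/2160
  29191/7200 907/250 2677/900
  33431/7200 24623/6000 4301/1200
  10409/2160 31841/7200 1409/360

Answer: 989/270 14699/4800 5897/2160
29191/7200 907/250 2677/900
33431/7200 24623/6000 4301/1200
10409/2160 31841/7200 1409/360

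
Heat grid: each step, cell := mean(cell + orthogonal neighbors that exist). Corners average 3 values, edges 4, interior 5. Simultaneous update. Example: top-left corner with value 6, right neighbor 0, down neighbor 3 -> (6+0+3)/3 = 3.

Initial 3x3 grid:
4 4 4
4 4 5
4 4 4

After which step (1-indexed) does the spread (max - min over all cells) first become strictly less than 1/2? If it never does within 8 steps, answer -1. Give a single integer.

Step 1: max=13/3, min=4, spread=1/3
  -> spread < 1/2 first at step 1
Step 2: max=1027/240, min=4, spread=67/240
Step 3: max=9077/2160, min=807/200, spread=1807/10800
Step 4: max=3613963/864000, min=21961/5400, spread=33401/288000
Step 5: max=32333933/7776000, min=2203391/540000, spread=3025513/38880000
Step 6: max=12906526867/3110400000, min=117955949/28800000, spread=53531/995328
Step 7: max=772528925849/186624000000, min=31895116051/7776000000, spread=450953/11943936
Step 8: max=46298663560603/11197440000000, min=3833488610519/933120000000, spread=3799043/143327232

Answer: 1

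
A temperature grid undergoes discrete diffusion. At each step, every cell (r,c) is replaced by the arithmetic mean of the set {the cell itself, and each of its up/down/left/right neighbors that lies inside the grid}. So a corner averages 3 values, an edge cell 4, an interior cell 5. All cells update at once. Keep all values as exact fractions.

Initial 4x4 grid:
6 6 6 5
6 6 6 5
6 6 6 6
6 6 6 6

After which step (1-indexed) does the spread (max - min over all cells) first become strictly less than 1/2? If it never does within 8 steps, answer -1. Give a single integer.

Answer: 2

Derivation:
Step 1: max=6, min=16/3, spread=2/3
Step 2: max=6, min=199/36, spread=17/36
  -> spread < 1/2 first at step 2
Step 3: max=6, min=758/135, spread=52/135
Step 4: max=6, min=11509/2025, spread=641/2025
Step 5: max=53921/9000, min=695699/121500, spread=64469/243000
Step 6: max=3230471/540000, min=83980169/14580000, spread=810637/3645000
Step 7: max=6449047/1080000, min=2530118927/437400000, spread=20436277/109350000
Step 8: max=579431759/97200000, min=76162646597/13122000000, spread=515160217/3280500000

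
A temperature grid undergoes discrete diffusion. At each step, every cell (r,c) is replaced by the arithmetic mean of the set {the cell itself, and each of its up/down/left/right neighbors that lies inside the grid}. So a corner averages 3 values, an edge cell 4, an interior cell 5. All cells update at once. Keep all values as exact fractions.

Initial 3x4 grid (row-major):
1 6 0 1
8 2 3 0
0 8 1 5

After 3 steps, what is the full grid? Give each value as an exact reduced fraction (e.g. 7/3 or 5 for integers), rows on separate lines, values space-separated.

After step 1:
  5 9/4 5/2 1/3
  11/4 27/5 6/5 9/4
  16/3 11/4 17/4 2
After step 2:
  10/3 303/80 377/240 61/36
  1109/240 287/100 78/25 347/240
  65/18 133/30 51/20 17/6
After step 3:
  1409/360 6937/2400 18311/7200 212/135
  51967/14400 11299/3000 3467/1500 32737/14400
  9119/2160 6059/1800 3881/1200 1639/720

Answer: 1409/360 6937/2400 18311/7200 212/135
51967/14400 11299/3000 3467/1500 32737/14400
9119/2160 6059/1800 3881/1200 1639/720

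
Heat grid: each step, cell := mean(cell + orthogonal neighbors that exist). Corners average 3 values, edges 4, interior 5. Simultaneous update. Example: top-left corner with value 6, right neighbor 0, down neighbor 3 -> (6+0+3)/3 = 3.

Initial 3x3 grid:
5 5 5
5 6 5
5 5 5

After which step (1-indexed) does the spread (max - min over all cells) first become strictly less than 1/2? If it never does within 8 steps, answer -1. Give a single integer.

Step 1: max=21/4, min=5, spread=1/4
  -> spread < 1/2 first at step 1
Step 2: max=131/25, min=409/80, spread=51/400
Step 3: max=24823/4800, min=1847/360, spread=589/14400
Step 4: max=154943/30000, min=1481081/288000, spread=31859/1440000
Step 5: max=89091607/17280000, min=9264721/1800000, spread=751427/86400000
Step 6: max=556634687/108000000, min=5339063129/1036800000, spread=23149331/5184000000
Step 7: max=320522654263/62208000000, min=33374931889/6480000000, spread=616540643/311040000000
Step 8: max=2003112453983/388800000000, min=19226332008761/3732480000000, spread=17737747379/18662400000000

Answer: 1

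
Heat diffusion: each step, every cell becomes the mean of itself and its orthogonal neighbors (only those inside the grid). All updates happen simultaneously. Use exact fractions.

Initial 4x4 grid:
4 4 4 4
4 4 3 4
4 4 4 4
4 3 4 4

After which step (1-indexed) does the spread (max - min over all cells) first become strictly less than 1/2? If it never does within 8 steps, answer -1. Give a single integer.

Answer: 1

Derivation:
Step 1: max=4, min=11/3, spread=1/3
  -> spread < 1/2 first at step 1
Step 2: max=4, min=449/120, spread=31/120
Step 3: max=947/240, min=6841/1800, spread=523/3600
Step 4: max=9427/2400, min=206053/54000, spread=12109/108000
Step 5: max=843883/216000, min=6200689/1620000, spread=256867/3240000
Step 6: max=25248569/6480000, min=372858689/97200000, spread=2934923/48600000
Step 7: max=251881769/64800000, min=5599803031/1458000000, spread=135073543/2916000000
Step 8: max=22635897121/5832000000, min=336356925371/87480000000, spread=795382861/21870000000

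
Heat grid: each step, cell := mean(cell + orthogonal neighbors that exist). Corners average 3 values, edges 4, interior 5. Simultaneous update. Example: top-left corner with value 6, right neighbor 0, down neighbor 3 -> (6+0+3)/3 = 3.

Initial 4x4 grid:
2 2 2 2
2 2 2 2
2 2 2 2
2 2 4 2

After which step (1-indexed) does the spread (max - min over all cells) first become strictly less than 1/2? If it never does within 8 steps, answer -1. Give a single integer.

Answer: 3

Derivation:
Step 1: max=8/3, min=2, spread=2/3
Step 2: max=151/60, min=2, spread=31/60
Step 3: max=1291/540, min=2, spread=211/540
  -> spread < 1/2 first at step 3
Step 4: max=124843/54000, min=2, spread=16843/54000
Step 5: max=1110643/486000, min=9079/4500, spread=130111/486000
Step 6: max=32802367/14580000, min=547159/270000, spread=3255781/14580000
Step 7: max=975153691/437400000, min=551107/270000, spread=82360351/437400000
Step 8: max=28995316891/13122000000, min=99706441/48600000, spread=2074577821/13122000000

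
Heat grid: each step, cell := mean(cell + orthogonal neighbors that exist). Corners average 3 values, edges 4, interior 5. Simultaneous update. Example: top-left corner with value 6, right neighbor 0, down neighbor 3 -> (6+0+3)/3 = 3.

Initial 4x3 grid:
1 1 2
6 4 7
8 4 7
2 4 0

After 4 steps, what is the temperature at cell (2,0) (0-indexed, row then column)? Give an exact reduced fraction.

Answer: 937771/216000

Derivation:
Step 1: cell (2,0) = 5
Step 2: cell (2,0) = 1189/240
Step 3: cell (2,0) = 31633/7200
Step 4: cell (2,0) = 937771/216000
Full grid after step 4:
  240433/64800 131881/36000 60977/16200
  868471/216000 244171/60000 216899/54000
  937771/216000 190247/45000 57181/13500
  68887/16200 1826647/432000 265873/64800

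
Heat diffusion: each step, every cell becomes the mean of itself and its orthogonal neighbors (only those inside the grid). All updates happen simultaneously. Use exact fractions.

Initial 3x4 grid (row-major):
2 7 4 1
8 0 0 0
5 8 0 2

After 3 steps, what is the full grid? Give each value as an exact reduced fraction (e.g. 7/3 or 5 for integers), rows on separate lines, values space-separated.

Answer: 2449/540 24589/7200 18799/7200 223/135
62183/14400 23017/6000 12497/6000 23083/14400
1711/360 8363/2400 17599/7200 1469/1080

Derivation:
After step 1:
  17/3 13/4 3 5/3
  15/4 23/5 4/5 3/4
  7 13/4 5/2 2/3
After step 2:
  38/9 991/240 523/240 65/36
  1261/240 313/100 233/100 233/240
  14/3 347/80 433/240 47/36
After step 3:
  2449/540 24589/7200 18799/7200 223/135
  62183/14400 23017/6000 12497/6000 23083/14400
  1711/360 8363/2400 17599/7200 1469/1080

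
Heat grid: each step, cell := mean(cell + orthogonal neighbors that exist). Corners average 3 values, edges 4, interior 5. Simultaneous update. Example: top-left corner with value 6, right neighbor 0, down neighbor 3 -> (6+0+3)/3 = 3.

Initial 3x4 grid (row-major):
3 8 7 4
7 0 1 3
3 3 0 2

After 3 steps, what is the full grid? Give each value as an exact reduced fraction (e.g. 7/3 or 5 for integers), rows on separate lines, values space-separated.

After step 1:
  6 9/2 5 14/3
  13/4 19/5 11/5 5/2
  13/3 3/2 3/2 5/3
After step 2:
  55/12 193/40 491/120 73/18
  1043/240 61/20 3 331/120
  109/36 167/60 103/60 17/9
After step 3:
  3301/720 331/80 575/144 1963/540
  2161/576 4321/1200 877/300 4213/1440
  7313/2160 119/45 169/72 2291/1080

Answer: 3301/720 331/80 575/144 1963/540
2161/576 4321/1200 877/300 4213/1440
7313/2160 119/45 169/72 2291/1080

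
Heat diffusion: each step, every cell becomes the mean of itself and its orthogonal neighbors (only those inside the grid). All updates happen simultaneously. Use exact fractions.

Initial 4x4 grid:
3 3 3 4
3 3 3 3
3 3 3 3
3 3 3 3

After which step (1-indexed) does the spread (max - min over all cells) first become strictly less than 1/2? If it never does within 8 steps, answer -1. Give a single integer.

Step 1: max=10/3, min=3, spread=1/3
  -> spread < 1/2 first at step 1
Step 2: max=59/18, min=3, spread=5/18
Step 3: max=689/216, min=3, spread=41/216
Step 4: max=20483/6480, min=3, spread=1043/6480
Step 5: max=608753/194400, min=3, spread=25553/194400
Step 6: max=18167459/5832000, min=54079/18000, spread=645863/5832000
Step 7: max=542521691/174960000, min=360971/120000, spread=16225973/174960000
Step 8: max=16223877983/5248800000, min=162701/54000, spread=409340783/5248800000

Answer: 1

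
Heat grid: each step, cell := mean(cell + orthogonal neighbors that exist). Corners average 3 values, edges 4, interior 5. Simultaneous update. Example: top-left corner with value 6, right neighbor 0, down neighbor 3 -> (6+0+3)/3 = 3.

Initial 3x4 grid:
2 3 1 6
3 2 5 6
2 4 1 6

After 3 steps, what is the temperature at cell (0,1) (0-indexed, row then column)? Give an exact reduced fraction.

Step 1: cell (0,1) = 2
Step 2: cell (0,1) = 709/240
Step 3: cell (0,1) = 19999/7200
Full grid after step 3:
  364/135 19999/7200 26669/7200 881/216
  36773/14400 18607/6000 21097/6000 63503/14400
  1019/360 6983/2400 27419/7200 112/27

Answer: 19999/7200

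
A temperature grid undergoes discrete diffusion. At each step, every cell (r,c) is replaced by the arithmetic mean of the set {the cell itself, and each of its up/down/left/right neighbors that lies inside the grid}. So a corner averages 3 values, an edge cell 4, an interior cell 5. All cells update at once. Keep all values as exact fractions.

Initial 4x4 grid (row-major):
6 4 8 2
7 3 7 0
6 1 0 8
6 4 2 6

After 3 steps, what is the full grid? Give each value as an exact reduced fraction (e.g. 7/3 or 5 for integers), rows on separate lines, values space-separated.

After step 1:
  17/3 21/4 21/4 10/3
  11/2 22/5 18/5 17/4
  5 14/5 18/5 7/2
  16/3 13/4 3 16/3
After step 2:
  197/36 617/120 523/120 77/18
  617/120 431/100 211/50 881/240
  559/120 381/100 33/10 1001/240
  163/36 863/240 911/240 71/18
After step 3:
  709/135 8677/1800 8099/1800 8861/2160
  2203/450 6787/1500 23831/6000 29411/7200
  4081/900 23609/6000 5789/1500 5431/1440
  9203/2160 28313/7200 5269/1440 536/135

Answer: 709/135 8677/1800 8099/1800 8861/2160
2203/450 6787/1500 23831/6000 29411/7200
4081/900 23609/6000 5789/1500 5431/1440
9203/2160 28313/7200 5269/1440 536/135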